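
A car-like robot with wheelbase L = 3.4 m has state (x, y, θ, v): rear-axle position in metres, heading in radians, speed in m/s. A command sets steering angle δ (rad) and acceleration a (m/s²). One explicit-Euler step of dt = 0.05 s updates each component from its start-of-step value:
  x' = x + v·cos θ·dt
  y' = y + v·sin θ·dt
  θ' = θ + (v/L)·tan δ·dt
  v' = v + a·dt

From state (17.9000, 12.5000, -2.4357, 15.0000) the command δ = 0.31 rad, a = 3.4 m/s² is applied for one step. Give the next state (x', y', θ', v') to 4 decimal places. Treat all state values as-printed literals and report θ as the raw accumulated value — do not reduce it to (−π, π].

x' = 17.9000 + 15.0000·cos(-2.4357)·0.05 = 17.3292
y' = 12.5000 + 15.0000·sin(-2.4357)·0.05 = 12.0135
θ' = -2.4357 + (15.0000/3.4)·tan(0.31)·0.05 = -2.3650
v' = 15.0000 + 3.4000·0.05 = 15.1700

(17.3292, 12.0135, -2.3650, 15.1700)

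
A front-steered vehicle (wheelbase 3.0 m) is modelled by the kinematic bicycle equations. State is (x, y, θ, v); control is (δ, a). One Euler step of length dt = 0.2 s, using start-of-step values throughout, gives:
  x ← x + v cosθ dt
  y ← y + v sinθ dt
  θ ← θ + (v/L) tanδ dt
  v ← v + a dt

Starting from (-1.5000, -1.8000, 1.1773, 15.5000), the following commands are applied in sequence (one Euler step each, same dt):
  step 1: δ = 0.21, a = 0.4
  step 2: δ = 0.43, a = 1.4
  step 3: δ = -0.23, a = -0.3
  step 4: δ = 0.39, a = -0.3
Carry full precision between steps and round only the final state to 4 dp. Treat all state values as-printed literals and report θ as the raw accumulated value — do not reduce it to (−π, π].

(-0.8965, 10.3150, 2.0593, 15.7400)

after step 1 (δ=0.21, a=0.4): (-0.311398, 1.063080, 1.397547, 15.580000)
after step 2 (δ=0.43, a=1.4): (0.225749, 4.132433, 1.873902, 15.860000)
after step 3 (δ=-0.23, a=-0.3): (-0.721046, 7.159835, 1.626334, 15.800000)
after step 4 (δ=0.39, a=-0.3): (-0.896455, 10.314963, 2.059312, 15.740000)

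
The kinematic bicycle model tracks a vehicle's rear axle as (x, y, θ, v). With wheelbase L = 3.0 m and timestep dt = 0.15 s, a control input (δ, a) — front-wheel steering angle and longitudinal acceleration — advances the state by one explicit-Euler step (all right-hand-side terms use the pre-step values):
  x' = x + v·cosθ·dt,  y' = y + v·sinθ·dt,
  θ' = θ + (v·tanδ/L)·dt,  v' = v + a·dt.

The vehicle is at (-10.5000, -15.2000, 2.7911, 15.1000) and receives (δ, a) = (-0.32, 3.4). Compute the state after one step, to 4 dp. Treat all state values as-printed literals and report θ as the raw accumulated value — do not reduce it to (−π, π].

(-12.6273, -14.4223, 2.5409, 15.6100)

x' = -10.5000 + 15.1000·cos(2.7911)·0.15 = -12.6273
y' = -15.2000 + 15.1000·sin(2.7911)·0.15 = -14.4223
θ' = 2.7911 + (15.1000/3.0)·tan(-0.32)·0.15 = 2.5409
v' = 15.1000 + 3.4000·0.15 = 15.6100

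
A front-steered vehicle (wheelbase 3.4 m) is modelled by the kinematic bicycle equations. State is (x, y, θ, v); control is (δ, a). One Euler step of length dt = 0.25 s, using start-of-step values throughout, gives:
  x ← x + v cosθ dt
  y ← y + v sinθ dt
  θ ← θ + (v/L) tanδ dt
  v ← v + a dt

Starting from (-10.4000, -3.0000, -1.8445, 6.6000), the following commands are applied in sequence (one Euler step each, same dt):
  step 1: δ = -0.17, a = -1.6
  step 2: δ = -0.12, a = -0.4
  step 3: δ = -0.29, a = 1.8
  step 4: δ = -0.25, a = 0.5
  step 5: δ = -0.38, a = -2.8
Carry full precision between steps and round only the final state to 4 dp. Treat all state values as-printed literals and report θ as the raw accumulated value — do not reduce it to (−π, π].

after step 1 (δ=-0.17, a=-1.6): (-10.845994, -4.588581, -1.927804, 6.200000)
after step 2 (δ=-0.12, a=-0.4): (-11.387675, -6.040849, -1.982774, 6.100000)
after step 3 (δ=-0.29, a=1.8): (-11.998319, -7.438253, -2.116621, 6.550000)
after step 4 (δ=-0.25, a=0.5): (-12.848384, -8.837823, -2.239598, 6.675000)
after step 5 (δ=-0.38, a=-2.8): (-13.883086, -10.147066, -2.435633, 5.975000)

(-13.8831, -10.1471, -2.4356, 5.9750)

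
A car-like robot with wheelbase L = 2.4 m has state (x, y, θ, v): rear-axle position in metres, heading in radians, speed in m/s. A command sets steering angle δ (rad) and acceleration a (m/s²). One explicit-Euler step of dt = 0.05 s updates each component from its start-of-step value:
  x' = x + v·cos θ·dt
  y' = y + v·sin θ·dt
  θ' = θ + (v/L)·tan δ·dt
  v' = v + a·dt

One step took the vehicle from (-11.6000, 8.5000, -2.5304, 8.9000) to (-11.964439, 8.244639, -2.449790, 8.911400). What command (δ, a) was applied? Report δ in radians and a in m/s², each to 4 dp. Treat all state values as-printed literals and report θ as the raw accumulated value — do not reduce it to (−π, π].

a = (v'−v)/dt = (0.011400)/0.05 = 0.2280
Δθ = θ'−θ = 0.080610;  (v·dt/L) = 8.9000·0.05/2.4 = 0.185417
tan δ = Δθ·L/(v·dt) = 0.434751  →  δ = 0.4101

δ = 0.4101, a = 0.2280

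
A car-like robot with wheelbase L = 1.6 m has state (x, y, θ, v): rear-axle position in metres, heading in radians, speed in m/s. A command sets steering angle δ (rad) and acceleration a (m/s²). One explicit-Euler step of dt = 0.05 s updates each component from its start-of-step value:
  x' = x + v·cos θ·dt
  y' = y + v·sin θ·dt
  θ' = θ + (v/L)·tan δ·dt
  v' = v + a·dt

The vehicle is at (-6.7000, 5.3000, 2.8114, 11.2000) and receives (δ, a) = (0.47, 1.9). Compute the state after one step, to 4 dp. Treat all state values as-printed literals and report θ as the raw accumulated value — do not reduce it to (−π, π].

x' = -6.7000 + 11.2000·cos(2.8114)·0.05 = -7.2297
y' = 5.3000 + 11.2000·sin(2.8114)·0.05 = 5.4816
θ' = 2.8114 + (11.2000/1.6)·tan(0.47)·0.05 = 2.9892
v' = 11.2000 + 1.9000·0.05 = 11.2950

(-7.2297, 5.4816, 2.9892, 11.2950)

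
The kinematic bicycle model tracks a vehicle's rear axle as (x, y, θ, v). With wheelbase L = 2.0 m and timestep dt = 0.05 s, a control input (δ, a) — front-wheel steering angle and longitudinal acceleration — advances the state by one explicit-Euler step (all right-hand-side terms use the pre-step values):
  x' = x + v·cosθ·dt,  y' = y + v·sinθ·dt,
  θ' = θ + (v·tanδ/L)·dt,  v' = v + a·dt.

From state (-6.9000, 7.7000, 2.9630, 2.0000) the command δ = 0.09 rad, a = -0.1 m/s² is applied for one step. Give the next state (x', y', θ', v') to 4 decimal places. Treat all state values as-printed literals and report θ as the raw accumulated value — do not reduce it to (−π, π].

x' = -6.9000 + 2.0000·cos(2.9630)·0.05 = -6.9984
y' = 7.7000 + 2.0000·sin(2.9630)·0.05 = 7.7178
θ' = 2.9630 + (2.0000/2.0)·tan(0.09)·0.05 = 2.9675
v' = 2.0000 − 0.1000·0.05 = 1.9950

(-6.9984, 7.7178, 2.9675, 1.9950)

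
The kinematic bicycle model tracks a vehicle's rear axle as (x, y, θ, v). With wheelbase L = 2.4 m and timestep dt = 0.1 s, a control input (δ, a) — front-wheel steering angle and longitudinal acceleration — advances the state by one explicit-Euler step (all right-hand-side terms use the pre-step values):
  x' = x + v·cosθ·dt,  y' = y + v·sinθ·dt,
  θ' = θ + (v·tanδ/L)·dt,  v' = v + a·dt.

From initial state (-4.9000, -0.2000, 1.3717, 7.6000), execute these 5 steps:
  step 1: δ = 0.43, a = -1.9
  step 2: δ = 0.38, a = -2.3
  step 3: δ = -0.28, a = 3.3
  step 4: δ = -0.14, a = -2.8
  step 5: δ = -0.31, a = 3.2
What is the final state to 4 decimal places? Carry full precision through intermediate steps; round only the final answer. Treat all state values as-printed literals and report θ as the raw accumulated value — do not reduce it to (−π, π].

after step 1 (δ=0.43, a=-1.9): (-4.749684, 0.544987, 1.516930, 7.410000)
after step 2 (δ=0.38, a=-2.3): (-4.709789, 1.284912, 1.640249, 7.180000)
after step 3 (δ=-0.28, a=3.3): (-4.759616, 2.001181, 1.554222, 7.510000)
after step 4 (δ=-0.14, a=-2.8): (-4.747169, 2.752078, 1.510125, 7.230000)
after step 5 (δ=-0.31, a=3.2): (-4.703330, 3.473748, 1.413627, 7.550000)

(-4.7033, 3.4737, 1.4136, 7.5500)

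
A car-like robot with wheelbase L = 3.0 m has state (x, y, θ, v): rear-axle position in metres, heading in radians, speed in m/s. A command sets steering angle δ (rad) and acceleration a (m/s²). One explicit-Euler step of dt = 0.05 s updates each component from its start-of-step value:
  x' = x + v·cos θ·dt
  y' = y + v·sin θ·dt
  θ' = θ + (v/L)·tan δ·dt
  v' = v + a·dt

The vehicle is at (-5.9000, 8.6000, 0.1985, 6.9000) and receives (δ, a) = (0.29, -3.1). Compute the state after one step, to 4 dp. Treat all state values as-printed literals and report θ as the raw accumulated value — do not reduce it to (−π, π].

x' = -5.9000 + 6.9000·cos(0.1985)·0.05 = -5.5618
y' = 8.6000 + 6.9000·sin(0.1985)·0.05 = 8.6680
θ' = 0.1985 + (6.9000/3.0)·tan(0.29)·0.05 = 0.2328
v' = 6.9000 − 3.1000·0.05 = 6.7450

(-5.5618, 8.6680, 0.2328, 6.7450)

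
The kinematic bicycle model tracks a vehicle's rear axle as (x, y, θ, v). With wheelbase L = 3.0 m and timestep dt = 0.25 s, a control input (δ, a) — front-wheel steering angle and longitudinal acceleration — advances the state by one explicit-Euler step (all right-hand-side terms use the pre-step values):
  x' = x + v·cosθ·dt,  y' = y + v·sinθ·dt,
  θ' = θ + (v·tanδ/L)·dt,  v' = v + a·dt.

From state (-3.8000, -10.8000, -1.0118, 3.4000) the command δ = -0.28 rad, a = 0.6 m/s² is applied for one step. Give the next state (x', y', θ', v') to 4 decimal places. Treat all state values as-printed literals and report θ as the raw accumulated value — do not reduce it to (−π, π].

(-3.3492, -11.5206, -1.0933, 3.5500)

x' = -3.8000 + 3.4000·cos(-1.0118)·0.25 = -3.3492
y' = -10.8000 + 3.4000·sin(-1.0118)·0.25 = -11.5206
θ' = -1.0118 + (3.4000/3.0)·tan(-0.28)·0.25 = -1.0933
v' = 3.4000 + 0.6000·0.25 = 3.5500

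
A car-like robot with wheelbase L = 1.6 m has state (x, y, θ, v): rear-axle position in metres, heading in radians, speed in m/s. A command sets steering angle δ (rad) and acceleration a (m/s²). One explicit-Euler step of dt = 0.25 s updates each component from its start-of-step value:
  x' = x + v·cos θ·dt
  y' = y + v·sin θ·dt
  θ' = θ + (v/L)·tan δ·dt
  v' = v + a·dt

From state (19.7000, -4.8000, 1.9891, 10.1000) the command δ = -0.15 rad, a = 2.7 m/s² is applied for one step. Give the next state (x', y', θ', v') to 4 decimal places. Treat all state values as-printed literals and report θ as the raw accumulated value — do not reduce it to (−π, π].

x' = 19.7000 + 10.1000·cos(1.9891)·0.25 = 18.6743
y' = -4.8000 + 10.1000·sin(1.9891)·0.25 = -2.4927
θ' = 1.9891 + (10.1000/1.6)·tan(-0.15)·0.25 = 1.7506
v' = 10.1000 + 2.7000·0.25 = 10.7750

(18.6743, -2.4927, 1.7506, 10.7750)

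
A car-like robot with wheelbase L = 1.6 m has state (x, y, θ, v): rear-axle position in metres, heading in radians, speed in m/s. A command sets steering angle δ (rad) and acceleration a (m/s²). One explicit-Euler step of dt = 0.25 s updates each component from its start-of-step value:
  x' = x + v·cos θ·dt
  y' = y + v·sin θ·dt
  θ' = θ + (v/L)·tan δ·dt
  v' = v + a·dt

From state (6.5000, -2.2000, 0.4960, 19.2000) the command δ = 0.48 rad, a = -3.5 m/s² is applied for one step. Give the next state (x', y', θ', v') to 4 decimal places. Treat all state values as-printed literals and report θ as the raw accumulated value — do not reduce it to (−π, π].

x' = 6.5000 + 19.2000·cos(0.4960)·0.25 = 10.7216
y' = -2.2000 + 19.2000·sin(0.4960)·0.25 = 0.0844
θ' = 0.4960 + (19.2000/1.6)·tan(0.48)·0.25 = 2.0578
v' = 19.2000 − 3.5000·0.25 = 18.3250

(10.7216, 0.0844, 2.0578, 18.3250)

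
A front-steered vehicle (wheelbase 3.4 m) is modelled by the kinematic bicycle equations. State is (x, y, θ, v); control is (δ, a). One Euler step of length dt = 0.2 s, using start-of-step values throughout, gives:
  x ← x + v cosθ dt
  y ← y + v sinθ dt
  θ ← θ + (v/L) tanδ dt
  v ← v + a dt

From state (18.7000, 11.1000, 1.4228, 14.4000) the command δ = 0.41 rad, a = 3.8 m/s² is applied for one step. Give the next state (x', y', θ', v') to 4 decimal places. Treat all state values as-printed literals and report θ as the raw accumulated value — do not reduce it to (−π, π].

x' = 18.7000 + 14.4000·cos(1.4228)·0.2 = 19.1247
y' = 11.1000 + 14.4000·sin(1.4228)·0.2 = 13.9485
θ' = 1.4228 + (14.4000/3.4)·tan(0.41)·0.2 = 1.7910
v' = 14.4000 + 3.8000·0.2 = 15.1600

(19.1247, 13.9485, 1.7910, 15.1600)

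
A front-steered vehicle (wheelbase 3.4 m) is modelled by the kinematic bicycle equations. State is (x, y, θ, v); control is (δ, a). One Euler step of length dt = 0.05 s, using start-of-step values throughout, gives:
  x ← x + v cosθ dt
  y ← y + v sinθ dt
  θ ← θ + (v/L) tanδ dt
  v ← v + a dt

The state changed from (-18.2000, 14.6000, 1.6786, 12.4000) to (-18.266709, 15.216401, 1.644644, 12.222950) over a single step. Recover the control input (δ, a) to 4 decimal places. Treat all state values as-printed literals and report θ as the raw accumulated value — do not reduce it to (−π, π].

a = (v'−v)/dt = (-0.177050)/0.05 = -3.5410
Δθ = θ'−θ = -0.033956;  (v·dt/L) = 12.4000·0.05/3.4 = 0.182353
tan δ = Δθ·L/(v·dt) = -0.186210  →  δ = -0.1841

δ = -0.1841, a = -3.5410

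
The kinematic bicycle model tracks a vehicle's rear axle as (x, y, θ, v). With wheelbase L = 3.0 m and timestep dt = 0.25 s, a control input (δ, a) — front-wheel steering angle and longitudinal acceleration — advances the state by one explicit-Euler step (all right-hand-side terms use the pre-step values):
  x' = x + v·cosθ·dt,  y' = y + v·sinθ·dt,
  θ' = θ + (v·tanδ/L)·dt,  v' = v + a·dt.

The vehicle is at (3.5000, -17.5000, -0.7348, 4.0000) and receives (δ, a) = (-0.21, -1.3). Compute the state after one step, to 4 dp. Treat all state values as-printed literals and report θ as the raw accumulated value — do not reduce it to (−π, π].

x' = 3.5000 + 4.0000·cos(-0.7348)·0.25 = 4.2420
y' = -17.5000 + 4.0000·sin(-0.7348)·0.25 = -18.1704
θ' = -0.7348 + (4.0000/3.0)·tan(-0.21)·0.25 = -0.8058
v' = 4.0000 − 1.3000·0.25 = 3.6750

(4.2420, -18.1704, -0.8058, 3.6750)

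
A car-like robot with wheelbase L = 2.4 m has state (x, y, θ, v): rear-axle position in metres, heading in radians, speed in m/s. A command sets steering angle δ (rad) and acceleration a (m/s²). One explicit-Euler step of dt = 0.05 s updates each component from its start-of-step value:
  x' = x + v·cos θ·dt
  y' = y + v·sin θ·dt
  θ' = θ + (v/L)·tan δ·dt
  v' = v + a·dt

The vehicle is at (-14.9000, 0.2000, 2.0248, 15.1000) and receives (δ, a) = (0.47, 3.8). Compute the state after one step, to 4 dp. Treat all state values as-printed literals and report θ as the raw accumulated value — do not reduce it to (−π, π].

(-15.2311, 0.8785, 2.1846, 15.2900)

x' = -14.9000 + 15.1000·cos(2.0248)·0.05 = -15.2311
y' = 0.2000 + 15.1000·sin(2.0248)·0.05 = 0.8785
θ' = 2.0248 + (15.1000/2.4)·tan(0.47)·0.05 = 2.1846
v' = 15.1000 + 3.8000·0.05 = 15.2900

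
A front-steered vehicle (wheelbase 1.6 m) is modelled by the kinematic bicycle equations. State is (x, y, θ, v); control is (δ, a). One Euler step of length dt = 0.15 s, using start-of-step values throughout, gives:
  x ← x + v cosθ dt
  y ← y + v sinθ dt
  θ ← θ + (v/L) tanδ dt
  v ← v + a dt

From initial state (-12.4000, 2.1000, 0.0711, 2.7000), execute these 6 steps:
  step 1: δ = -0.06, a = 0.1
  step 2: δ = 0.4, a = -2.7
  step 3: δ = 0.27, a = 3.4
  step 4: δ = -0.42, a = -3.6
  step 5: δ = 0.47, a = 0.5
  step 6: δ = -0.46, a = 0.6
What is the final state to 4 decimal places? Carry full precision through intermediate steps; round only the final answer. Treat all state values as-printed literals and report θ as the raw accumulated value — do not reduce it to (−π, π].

after step 1 (δ=-0.06, a=0.1): (-11.996023, 2.128771, 0.055894, 2.715000)
after step 2 (δ=0.4, a=-2.7): (-11.589409, 2.151522, 0.163508, 2.310000)
after step 3 (δ=0.27, a=3.4): (-11.247531, 2.207926, 0.223444, 2.820000)
after step 4 (δ=-0.42, a=-3.6): (-10.835046, 2.301658, 0.105381, 2.280000)
after step 5 (δ=0.47, a=0.5): (-10.494944, 2.337632, 0.213959, 2.355000)
after step 6 (δ=-0.46, a=0.6): (-10.149749, 2.412637, 0.104573, 2.445000)

(-10.1497, 2.4126, 0.1046, 2.4450)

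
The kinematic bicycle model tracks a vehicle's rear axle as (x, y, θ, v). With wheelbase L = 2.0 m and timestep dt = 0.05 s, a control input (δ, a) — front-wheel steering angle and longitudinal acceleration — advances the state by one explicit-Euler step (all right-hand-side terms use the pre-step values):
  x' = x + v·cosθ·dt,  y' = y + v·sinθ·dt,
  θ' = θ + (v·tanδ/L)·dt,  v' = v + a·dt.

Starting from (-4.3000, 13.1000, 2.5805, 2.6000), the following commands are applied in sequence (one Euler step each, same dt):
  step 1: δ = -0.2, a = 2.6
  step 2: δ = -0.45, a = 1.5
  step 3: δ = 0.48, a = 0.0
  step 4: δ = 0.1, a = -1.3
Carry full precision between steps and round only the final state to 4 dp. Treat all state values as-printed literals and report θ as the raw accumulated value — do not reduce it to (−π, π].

(-4.7579, 13.3991, 2.5779, 2.7400)

after step 1 (δ=-0.2, a=2.6): (-4.410068, 13.169175, 2.567324, 2.730000)
after step 2 (δ=-0.45, a=1.5): (-4.524672, 13.243324, 2.534355, 2.805000)
after step 3 (δ=0.48, a=0.0): (-4.639849, 13.323351, 2.570863, 2.805000)
after step 4 (δ=0.1, a=-1.3): (-4.757870, 13.399120, 2.577899, 2.740000)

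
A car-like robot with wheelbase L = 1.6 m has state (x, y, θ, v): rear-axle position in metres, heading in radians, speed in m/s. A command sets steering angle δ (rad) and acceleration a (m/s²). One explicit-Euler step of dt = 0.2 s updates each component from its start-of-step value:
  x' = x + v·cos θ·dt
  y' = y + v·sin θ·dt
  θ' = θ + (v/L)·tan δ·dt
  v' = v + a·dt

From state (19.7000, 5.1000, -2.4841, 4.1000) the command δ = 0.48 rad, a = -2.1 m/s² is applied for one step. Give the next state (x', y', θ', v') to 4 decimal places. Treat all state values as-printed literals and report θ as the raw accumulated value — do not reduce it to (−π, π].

(19.0509, 4.5989, -2.2173, 3.6800)

x' = 19.7000 + 4.1000·cos(-2.4841)·0.2 = 19.0509
y' = 5.1000 + 4.1000·sin(-2.4841)·0.2 = 4.5989
θ' = -2.4841 + (4.1000/1.6)·tan(0.48)·0.2 = -2.2173
v' = 4.1000 − 2.1000·0.2 = 3.6800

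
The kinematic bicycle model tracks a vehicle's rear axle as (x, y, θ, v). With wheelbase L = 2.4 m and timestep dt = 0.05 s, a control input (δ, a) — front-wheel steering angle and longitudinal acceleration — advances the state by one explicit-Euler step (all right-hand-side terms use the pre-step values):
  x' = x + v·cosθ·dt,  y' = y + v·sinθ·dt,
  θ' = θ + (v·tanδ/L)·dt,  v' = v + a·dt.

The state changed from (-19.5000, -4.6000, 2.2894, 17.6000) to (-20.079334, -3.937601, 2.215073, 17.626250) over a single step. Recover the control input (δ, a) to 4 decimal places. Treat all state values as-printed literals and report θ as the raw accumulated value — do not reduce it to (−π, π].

δ = -0.2000, a = 0.5250

a = (v'−v)/dt = (0.026250)/0.05 = 0.5250
Δθ = θ'−θ = -0.074327;  (v·dt/L) = 17.6000·0.05/2.4 = 0.366667
tan δ = Δθ·L/(v·dt) = -0.202710  →  δ = -0.2000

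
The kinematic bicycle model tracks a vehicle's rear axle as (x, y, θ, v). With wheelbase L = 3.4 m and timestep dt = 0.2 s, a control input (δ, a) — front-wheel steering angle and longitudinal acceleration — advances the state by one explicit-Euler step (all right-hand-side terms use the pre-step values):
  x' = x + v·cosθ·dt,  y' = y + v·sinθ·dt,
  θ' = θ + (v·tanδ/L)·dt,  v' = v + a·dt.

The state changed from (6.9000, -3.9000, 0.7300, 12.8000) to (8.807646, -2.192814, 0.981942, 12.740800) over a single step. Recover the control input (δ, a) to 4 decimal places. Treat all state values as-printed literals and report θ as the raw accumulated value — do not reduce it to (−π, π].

δ = 0.3229, a = -0.2960

a = (v'−v)/dt = (-0.059200)/0.2 = -0.2960
Δθ = θ'−θ = 0.251942;  (v·dt/L) = 12.8000·0.2/3.4 = 0.752941
tan δ = Δθ·L/(v·dt) = 0.334610  →  δ = 0.3229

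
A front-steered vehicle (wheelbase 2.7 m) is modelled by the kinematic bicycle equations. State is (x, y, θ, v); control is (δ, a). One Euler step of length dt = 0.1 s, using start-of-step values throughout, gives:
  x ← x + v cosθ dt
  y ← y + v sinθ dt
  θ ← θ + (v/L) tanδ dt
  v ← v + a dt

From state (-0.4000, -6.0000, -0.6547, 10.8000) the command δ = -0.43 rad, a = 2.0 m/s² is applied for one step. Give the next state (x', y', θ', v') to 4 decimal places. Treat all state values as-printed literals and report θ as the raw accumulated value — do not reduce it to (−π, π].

(0.4567, -6.6576, -0.8381, 11.0000)

x' = -0.4000 + 10.8000·cos(-0.6547)·0.1 = 0.4567
y' = -6.0000 + 10.8000·sin(-0.6547)·0.1 = -6.6576
θ' = -0.6547 + (10.8000/2.7)·tan(-0.43)·0.1 = -0.8381
v' = 10.8000 + 2.0000·0.1 = 11.0000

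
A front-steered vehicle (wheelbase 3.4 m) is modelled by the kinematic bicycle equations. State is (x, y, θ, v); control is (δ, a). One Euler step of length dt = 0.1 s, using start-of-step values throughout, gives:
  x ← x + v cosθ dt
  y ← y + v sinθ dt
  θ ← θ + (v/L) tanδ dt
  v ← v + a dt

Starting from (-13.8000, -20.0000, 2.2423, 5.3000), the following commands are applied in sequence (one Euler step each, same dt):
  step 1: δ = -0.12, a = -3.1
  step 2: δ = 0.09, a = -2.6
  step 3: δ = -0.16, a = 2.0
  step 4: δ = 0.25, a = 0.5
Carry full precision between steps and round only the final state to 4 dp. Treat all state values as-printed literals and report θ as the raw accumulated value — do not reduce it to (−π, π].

(-15.0208, -18.4223, 2.2513, 4.9800)

after step 1 (δ=-0.12, a=-3.1): (-14.129747, -19.585070, 2.223504, 4.990000)
after step 2 (δ=0.09, a=-2.6): (-14.432809, -19.188643, 2.236748, 4.730000)
after step 3 (δ=-0.16, a=2.0): (-14.725033, -18.816710, 2.214298, 4.930000)
after step 4 (δ=0.25, a=0.5): (-15.020833, -18.422310, 2.251322, 4.980000)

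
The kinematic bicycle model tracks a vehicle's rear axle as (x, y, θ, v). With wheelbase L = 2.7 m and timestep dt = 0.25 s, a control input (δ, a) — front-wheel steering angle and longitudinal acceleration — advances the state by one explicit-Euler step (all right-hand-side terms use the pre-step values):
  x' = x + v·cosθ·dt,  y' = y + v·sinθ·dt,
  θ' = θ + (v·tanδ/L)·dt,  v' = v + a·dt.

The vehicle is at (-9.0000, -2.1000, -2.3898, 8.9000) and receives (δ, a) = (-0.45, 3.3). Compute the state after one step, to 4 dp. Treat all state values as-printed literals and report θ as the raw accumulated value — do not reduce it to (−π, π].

(-10.6253, -3.6196, -2.7879, 9.7250)

x' = -9.0000 + 8.9000·cos(-2.3898)·0.25 = -10.6253
y' = -2.1000 + 8.9000·sin(-2.3898)·0.25 = -3.6196
θ' = -2.3898 + (8.9000/2.7)·tan(-0.45)·0.25 = -2.7879
v' = 8.9000 + 3.3000·0.25 = 9.7250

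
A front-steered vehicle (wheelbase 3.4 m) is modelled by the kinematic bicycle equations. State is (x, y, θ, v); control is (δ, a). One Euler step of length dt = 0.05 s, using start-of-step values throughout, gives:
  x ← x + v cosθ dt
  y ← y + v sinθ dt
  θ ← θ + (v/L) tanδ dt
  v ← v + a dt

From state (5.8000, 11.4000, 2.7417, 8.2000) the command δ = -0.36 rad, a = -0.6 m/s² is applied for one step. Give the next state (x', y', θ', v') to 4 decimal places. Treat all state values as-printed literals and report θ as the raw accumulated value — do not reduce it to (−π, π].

(5.4223, 11.5596, 2.6963, 8.1700)

x' = 5.8000 + 8.2000·cos(2.7417)·0.05 = 5.4223
y' = 11.4000 + 8.2000·sin(2.7417)·0.05 = 11.5596
θ' = 2.7417 + (8.2000/3.4)·tan(-0.36)·0.05 = 2.6963
v' = 8.2000 − 0.6000·0.05 = 8.1700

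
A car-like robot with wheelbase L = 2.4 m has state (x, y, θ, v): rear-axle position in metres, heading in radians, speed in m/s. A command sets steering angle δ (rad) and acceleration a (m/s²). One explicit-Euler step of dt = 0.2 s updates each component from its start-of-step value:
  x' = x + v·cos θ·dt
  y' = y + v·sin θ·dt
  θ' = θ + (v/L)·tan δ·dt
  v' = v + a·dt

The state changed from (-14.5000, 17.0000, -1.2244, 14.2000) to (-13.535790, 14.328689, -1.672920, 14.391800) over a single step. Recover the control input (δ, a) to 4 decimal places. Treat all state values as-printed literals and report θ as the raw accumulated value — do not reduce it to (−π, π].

δ = -0.3623, a = 0.9590

a = (v'−v)/dt = (0.191800)/0.2 = 0.9590
Δθ = θ'−θ = -0.448520;  (v·dt/L) = 14.2000·0.2/2.4 = 1.183333
tan δ = Δθ·L/(v·dt) = -0.379031  →  δ = -0.3623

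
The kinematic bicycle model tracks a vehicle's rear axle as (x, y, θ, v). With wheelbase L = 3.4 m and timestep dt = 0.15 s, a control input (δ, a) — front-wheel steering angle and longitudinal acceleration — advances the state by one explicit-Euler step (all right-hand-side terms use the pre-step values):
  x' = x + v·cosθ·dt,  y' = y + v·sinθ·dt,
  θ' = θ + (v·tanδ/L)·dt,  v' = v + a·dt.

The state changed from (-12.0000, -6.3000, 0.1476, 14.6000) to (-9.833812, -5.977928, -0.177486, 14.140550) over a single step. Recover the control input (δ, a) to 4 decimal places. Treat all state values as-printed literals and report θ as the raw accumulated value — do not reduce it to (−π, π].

a = (v'−v)/dt = (-0.459450)/0.15 = -3.0630
Δθ = θ'−θ = -0.325086;  (v·dt/L) = 14.6000·0.15/3.4 = 0.644118
tan δ = Δθ·L/(v·dt) = -0.504700  →  δ = -0.4674

δ = -0.4674, a = -3.0630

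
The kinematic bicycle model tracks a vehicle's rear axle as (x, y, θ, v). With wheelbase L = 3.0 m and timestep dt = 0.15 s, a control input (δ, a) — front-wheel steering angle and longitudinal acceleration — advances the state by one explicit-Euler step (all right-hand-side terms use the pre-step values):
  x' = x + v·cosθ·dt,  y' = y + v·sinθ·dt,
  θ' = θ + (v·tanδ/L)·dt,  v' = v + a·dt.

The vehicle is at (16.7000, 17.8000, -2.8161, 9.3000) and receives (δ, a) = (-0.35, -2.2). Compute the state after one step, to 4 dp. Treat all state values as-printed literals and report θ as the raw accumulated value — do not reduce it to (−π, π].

x' = 16.7000 + 9.3000·cos(-2.8161)·0.15 = 15.3782
y' = 17.8000 + 9.3000·sin(-2.8161)·0.15 = 17.3539
θ' = -2.8161 + (9.3000/3.0)·tan(-0.35)·0.15 = -2.9858
v' = 9.3000 − 2.2000·0.15 = 8.9700

(15.3782, 17.3539, -2.9858, 8.9700)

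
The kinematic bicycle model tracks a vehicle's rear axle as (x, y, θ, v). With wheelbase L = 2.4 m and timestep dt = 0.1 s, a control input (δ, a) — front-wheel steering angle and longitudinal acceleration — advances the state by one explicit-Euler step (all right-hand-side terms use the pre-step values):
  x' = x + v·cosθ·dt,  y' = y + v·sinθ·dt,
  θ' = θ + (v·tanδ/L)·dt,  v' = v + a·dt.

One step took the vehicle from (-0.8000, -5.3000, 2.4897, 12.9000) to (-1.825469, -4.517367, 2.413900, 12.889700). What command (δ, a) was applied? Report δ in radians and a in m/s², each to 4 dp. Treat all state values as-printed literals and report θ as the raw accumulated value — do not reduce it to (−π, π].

a = (v'−v)/dt = (-0.010300)/0.1 = -0.1030
Δθ = θ'−θ = -0.075800;  (v·dt/L) = 12.9000·0.1/2.4 = 0.537500
tan δ = Δθ·L/(v·dt) = -0.141023  →  δ = -0.1401

δ = -0.1401, a = -0.1030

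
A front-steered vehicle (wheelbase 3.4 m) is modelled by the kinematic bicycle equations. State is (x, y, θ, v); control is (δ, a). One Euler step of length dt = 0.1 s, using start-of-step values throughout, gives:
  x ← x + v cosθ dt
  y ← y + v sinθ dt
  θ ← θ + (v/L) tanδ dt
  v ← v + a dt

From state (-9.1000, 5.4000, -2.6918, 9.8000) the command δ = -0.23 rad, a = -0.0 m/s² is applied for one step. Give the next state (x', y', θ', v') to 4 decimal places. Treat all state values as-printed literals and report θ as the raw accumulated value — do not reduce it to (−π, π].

(-9.9825, 4.9739, -2.7593, 9.8000)

x' = -9.1000 + 9.8000·cos(-2.6918)·0.1 = -9.9825
y' = 5.4000 + 9.8000·sin(-2.6918)·0.1 = 4.9739
θ' = -2.6918 + (9.8000/3.4)·tan(-0.23)·0.1 = -2.7593
v' = 9.8000 + 0.0000·0.1 = 9.8000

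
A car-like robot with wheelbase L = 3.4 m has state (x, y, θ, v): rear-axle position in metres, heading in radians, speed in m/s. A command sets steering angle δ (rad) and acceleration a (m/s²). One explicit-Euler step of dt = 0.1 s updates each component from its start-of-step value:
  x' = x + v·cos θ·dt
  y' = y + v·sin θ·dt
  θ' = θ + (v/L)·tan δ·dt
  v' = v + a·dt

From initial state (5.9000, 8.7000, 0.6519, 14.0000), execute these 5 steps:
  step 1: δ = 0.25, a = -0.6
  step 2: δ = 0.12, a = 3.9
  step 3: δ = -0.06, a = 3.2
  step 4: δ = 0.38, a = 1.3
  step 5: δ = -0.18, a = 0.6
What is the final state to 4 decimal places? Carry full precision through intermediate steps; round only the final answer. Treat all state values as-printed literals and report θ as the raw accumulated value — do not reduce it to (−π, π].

(10.9140, 13.7777, 0.8742, 14.8400)

after step 1 (δ=0.25, a=-0.6): (7.012906, 9.549377, 0.757041, 13.940000)
after step 2 (δ=0.12, a=3.9): (8.026164, 10.506739, 0.806478, 14.330000)
after step 3 (δ=-0.06, a=3.2): (9.017865, 11.541157, 0.781160, 14.650000)
after step 4 (δ=0.38, a=1.3): (10.058157, 12.572668, 0.953260, 14.780000)
after step 5 (δ=-0.18, a=0.6): (10.913962, 13.777692, 0.874156, 14.840000)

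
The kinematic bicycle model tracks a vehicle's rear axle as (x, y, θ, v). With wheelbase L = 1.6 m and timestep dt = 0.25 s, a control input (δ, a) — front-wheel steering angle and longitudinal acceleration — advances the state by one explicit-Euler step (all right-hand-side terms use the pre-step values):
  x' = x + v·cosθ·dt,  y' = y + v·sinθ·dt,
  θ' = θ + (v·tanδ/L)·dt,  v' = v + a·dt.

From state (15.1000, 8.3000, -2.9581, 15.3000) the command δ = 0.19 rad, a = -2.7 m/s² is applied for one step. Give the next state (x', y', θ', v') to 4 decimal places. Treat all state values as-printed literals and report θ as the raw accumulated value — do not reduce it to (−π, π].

(11.3392, 7.6021, -2.4983, 14.6250)

x' = 15.1000 + 15.3000·cos(-2.9581)·0.25 = 11.3392
y' = 8.3000 + 15.3000·sin(-2.9581)·0.25 = 7.6021
θ' = -2.9581 + (15.3000/1.6)·tan(0.19)·0.25 = -2.4983
v' = 15.3000 − 2.7000·0.25 = 14.6250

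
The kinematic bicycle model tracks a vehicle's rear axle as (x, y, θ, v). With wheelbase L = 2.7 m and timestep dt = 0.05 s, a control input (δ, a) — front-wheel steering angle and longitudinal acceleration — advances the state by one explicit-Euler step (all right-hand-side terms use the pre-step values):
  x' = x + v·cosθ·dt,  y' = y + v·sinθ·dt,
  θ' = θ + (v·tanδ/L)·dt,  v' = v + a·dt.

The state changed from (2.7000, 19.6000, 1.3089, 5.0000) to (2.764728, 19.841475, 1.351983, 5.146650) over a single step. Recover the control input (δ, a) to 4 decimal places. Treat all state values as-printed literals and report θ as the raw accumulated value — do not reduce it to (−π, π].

a = (v'−v)/dt = (0.146650)/0.05 = 2.9330
Δθ = θ'−θ = 0.043083;  (v·dt/L) = 5.0000·0.05/2.7 = 0.092593
tan δ = Δθ·L/(v·dt) = 0.465296  →  δ = 0.4355

δ = 0.4355, a = 2.9330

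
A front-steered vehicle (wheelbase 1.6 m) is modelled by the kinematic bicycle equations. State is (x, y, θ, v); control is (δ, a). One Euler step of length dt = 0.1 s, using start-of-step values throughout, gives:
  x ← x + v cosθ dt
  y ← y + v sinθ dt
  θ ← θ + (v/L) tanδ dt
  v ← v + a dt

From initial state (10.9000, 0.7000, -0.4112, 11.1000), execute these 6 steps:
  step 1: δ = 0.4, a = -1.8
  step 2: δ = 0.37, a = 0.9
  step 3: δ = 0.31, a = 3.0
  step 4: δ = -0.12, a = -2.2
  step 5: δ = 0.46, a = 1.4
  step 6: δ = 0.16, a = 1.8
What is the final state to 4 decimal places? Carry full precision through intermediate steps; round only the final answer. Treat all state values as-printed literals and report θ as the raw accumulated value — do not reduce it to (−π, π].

after step 1 (δ=0.4, a=-1.8): (11.917472, 0.256322, -0.117887, 10.920000)
after step 2 (δ=0.37, a=0.9): (13.001893, 0.127888, 0.146829, 11.010000)
after step 3 (δ=0.31, a=3.0): (14.091046, 0.288966, 0.367255, 11.310000)
after step 4 (δ=-0.12, a=-2.2): (15.146627, 0.695057, 0.282020, 11.090000)
after step 5 (δ=0.46, a=1.4): (16.211817, 1.003688, 0.625428, 11.230000)
after step 6 (δ=0.16, a=1.8): (17.122247, 1.661142, 0.738696, 11.410000)

(17.1222, 1.6611, 0.7387, 11.4100)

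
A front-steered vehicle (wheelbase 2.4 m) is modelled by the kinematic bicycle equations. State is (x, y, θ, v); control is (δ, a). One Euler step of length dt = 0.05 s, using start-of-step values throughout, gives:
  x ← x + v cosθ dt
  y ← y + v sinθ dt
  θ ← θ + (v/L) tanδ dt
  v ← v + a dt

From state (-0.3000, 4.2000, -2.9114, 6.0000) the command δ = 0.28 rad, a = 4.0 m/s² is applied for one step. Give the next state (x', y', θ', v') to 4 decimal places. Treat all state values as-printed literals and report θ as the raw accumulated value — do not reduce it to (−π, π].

x' = -0.3000 + 6.0000·cos(-2.9114)·0.05 = -0.5921
y' = 4.2000 + 6.0000·sin(-2.9114)·0.05 = 4.1316
θ' = -2.9114 + (6.0000/2.4)·tan(0.28)·0.05 = -2.8755
v' = 6.0000 + 4.0000·0.05 = 6.2000

(-0.5921, 4.1316, -2.8755, 6.2000)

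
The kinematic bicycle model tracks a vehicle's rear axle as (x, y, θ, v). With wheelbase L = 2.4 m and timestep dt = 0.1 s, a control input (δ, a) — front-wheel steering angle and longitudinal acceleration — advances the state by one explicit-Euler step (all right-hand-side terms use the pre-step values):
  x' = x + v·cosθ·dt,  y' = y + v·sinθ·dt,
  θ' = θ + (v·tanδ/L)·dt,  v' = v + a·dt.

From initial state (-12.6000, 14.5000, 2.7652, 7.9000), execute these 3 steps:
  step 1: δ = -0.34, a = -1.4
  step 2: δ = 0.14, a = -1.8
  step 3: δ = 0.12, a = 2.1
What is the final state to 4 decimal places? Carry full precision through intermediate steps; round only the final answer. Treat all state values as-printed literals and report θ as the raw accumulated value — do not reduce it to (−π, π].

after step 1 (δ=-0.34, a=-1.4): (-13.334697, 14.790379, 2.648762, 7.760000)
after step 2 (δ=0.14, a=-1.8): (-14.018351, 15.157521, 2.694326, 7.580000)
after step 3 (δ=0.12, a=2.1): (-14.701789, 15.485358, 2.732409, 7.790000)

(-14.7018, 15.4854, 2.7324, 7.7900)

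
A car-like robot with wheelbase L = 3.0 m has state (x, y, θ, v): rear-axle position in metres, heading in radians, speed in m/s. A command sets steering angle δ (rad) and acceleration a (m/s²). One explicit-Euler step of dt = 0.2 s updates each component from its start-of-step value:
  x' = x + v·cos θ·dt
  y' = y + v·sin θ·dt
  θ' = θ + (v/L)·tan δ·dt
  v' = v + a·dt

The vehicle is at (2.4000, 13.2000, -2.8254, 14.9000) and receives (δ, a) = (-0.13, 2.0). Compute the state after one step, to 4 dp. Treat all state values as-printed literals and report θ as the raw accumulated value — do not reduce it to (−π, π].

(-0.4323, 12.2734, -2.9553, 15.3000)

x' = 2.4000 + 14.9000·cos(-2.8254)·0.2 = -0.4323
y' = 13.2000 + 14.9000·sin(-2.8254)·0.2 = 12.2734
θ' = -2.8254 + (14.9000/3.0)·tan(-0.13)·0.2 = -2.9553
v' = 14.9000 + 2.0000·0.2 = 15.3000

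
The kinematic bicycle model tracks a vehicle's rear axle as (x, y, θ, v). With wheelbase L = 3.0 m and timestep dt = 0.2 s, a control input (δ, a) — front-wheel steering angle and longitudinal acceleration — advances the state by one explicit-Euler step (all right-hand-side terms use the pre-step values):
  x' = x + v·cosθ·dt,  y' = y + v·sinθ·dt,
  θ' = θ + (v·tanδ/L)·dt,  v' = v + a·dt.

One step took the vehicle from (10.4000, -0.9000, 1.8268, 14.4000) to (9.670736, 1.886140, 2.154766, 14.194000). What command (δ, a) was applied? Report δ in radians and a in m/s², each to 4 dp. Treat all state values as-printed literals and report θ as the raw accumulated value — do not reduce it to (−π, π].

a = (v'−v)/dt = (-0.206000)/0.2 = -1.0300
Δθ = θ'−θ = 0.327966;  (v·dt/L) = 14.4000·0.2/3.0 = 0.960000
tan δ = Δθ·L/(v·dt) = 0.341631  →  δ = 0.3292

δ = 0.3292, a = -1.0300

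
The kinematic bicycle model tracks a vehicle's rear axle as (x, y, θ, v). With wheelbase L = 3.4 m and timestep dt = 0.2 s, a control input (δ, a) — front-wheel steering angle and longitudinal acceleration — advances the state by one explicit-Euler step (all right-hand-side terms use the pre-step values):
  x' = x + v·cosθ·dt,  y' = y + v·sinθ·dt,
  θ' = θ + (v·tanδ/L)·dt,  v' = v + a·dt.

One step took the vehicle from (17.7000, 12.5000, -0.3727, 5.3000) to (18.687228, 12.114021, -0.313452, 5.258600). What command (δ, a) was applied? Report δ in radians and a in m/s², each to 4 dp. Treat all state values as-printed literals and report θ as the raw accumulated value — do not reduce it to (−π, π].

a = (v'−v)/dt = (-0.041400)/0.2 = -0.2070
Δθ = θ'−θ = 0.059248;  (v·dt/L) = 5.3000·0.2/3.4 = 0.311765
tan δ = Δθ·L/(v·dt) = 0.190041  →  δ = 0.1878

δ = 0.1878, a = -0.2070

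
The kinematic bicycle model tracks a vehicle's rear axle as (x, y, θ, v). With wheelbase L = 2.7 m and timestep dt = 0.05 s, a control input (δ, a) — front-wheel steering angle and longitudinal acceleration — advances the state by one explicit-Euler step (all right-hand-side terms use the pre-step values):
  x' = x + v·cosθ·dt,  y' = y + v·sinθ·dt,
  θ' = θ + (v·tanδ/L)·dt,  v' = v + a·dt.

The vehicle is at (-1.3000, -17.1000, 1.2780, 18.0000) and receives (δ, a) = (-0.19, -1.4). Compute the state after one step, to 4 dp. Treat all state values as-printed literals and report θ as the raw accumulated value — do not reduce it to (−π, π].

x' = -1.3000 + 18.0000·cos(1.2780)·0.05 = -1.0402
y' = -17.1000 + 18.0000·sin(1.2780)·0.05 = -16.2383
θ' = 1.2780 + (18.0000/2.7)·tan(-0.19)·0.05 = 1.2139
v' = 18.0000 − 1.4000·0.05 = 17.9300

(-1.0402, -16.2383, 1.2139, 17.9300)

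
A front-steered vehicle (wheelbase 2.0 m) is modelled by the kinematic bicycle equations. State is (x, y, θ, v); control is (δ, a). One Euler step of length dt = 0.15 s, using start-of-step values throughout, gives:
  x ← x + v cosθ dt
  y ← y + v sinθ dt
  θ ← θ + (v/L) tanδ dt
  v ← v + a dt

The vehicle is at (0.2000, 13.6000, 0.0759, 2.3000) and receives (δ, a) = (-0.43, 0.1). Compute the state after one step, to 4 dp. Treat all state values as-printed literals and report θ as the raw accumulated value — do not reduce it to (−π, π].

x' = 0.2000 + 2.3000·cos(0.0759)·0.15 = 0.5440
y' = 13.6000 + 2.3000·sin(0.0759)·0.15 = 13.6262
θ' = 0.0759 + (2.3000/2.0)·tan(-0.43)·0.15 = -0.0032
v' = 2.3000 + 0.1000·0.15 = 2.3150

(0.5440, 13.6262, -0.0032, 2.3150)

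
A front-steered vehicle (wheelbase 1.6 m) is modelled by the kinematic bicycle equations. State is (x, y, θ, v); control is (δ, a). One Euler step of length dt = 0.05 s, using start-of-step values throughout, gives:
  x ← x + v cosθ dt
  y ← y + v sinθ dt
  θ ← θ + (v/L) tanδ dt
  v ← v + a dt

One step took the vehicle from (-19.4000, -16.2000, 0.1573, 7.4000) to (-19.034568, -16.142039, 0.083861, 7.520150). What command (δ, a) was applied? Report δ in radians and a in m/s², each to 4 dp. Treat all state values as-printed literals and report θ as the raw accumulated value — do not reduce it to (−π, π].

a = (v'−v)/dt = (0.120150)/0.05 = 2.4030
Δθ = θ'−θ = -0.073439;  (v·dt/L) = 7.4000·0.05/1.6 = 0.231250
tan δ = Δθ·L/(v·dt) = -0.317574  →  δ = -0.3075

δ = -0.3075, a = 2.4030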